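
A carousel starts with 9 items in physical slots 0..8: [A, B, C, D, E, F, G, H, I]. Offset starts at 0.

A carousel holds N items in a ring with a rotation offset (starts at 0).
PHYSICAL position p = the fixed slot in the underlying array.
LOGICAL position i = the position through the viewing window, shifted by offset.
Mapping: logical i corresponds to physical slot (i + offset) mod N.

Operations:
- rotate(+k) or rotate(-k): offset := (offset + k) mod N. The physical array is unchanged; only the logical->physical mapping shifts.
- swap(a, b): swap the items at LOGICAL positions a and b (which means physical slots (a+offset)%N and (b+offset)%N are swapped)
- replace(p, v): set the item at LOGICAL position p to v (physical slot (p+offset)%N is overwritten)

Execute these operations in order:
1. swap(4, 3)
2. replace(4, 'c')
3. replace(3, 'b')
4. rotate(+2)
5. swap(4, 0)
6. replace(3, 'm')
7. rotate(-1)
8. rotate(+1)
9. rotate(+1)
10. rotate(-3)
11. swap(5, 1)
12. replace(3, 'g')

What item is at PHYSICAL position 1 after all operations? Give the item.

After op 1 (swap(4, 3)): offset=0, physical=[A,B,C,E,D,F,G,H,I], logical=[A,B,C,E,D,F,G,H,I]
After op 2 (replace(4, 'c')): offset=0, physical=[A,B,C,E,c,F,G,H,I], logical=[A,B,C,E,c,F,G,H,I]
After op 3 (replace(3, 'b')): offset=0, physical=[A,B,C,b,c,F,G,H,I], logical=[A,B,C,b,c,F,G,H,I]
After op 4 (rotate(+2)): offset=2, physical=[A,B,C,b,c,F,G,H,I], logical=[C,b,c,F,G,H,I,A,B]
After op 5 (swap(4, 0)): offset=2, physical=[A,B,G,b,c,F,C,H,I], logical=[G,b,c,F,C,H,I,A,B]
After op 6 (replace(3, 'm')): offset=2, physical=[A,B,G,b,c,m,C,H,I], logical=[G,b,c,m,C,H,I,A,B]
After op 7 (rotate(-1)): offset=1, physical=[A,B,G,b,c,m,C,H,I], logical=[B,G,b,c,m,C,H,I,A]
After op 8 (rotate(+1)): offset=2, physical=[A,B,G,b,c,m,C,H,I], logical=[G,b,c,m,C,H,I,A,B]
After op 9 (rotate(+1)): offset=3, physical=[A,B,G,b,c,m,C,H,I], logical=[b,c,m,C,H,I,A,B,G]
After op 10 (rotate(-3)): offset=0, physical=[A,B,G,b,c,m,C,H,I], logical=[A,B,G,b,c,m,C,H,I]
After op 11 (swap(5, 1)): offset=0, physical=[A,m,G,b,c,B,C,H,I], logical=[A,m,G,b,c,B,C,H,I]
After op 12 (replace(3, 'g')): offset=0, physical=[A,m,G,g,c,B,C,H,I], logical=[A,m,G,g,c,B,C,H,I]

Answer: m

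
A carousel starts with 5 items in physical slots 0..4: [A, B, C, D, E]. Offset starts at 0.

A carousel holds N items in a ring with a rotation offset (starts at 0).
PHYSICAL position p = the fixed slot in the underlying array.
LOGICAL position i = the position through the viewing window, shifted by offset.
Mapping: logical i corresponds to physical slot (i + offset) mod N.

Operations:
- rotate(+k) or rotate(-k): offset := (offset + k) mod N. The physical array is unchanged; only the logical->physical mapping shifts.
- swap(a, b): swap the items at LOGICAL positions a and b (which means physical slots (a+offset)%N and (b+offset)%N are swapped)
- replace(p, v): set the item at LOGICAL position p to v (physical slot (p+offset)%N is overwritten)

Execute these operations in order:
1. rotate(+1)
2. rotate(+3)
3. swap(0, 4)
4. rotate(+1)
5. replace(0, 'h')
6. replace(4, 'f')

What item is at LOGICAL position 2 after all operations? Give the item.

After op 1 (rotate(+1)): offset=1, physical=[A,B,C,D,E], logical=[B,C,D,E,A]
After op 2 (rotate(+3)): offset=4, physical=[A,B,C,D,E], logical=[E,A,B,C,D]
After op 3 (swap(0, 4)): offset=4, physical=[A,B,C,E,D], logical=[D,A,B,C,E]
After op 4 (rotate(+1)): offset=0, physical=[A,B,C,E,D], logical=[A,B,C,E,D]
After op 5 (replace(0, 'h')): offset=0, physical=[h,B,C,E,D], logical=[h,B,C,E,D]
After op 6 (replace(4, 'f')): offset=0, physical=[h,B,C,E,f], logical=[h,B,C,E,f]

Answer: C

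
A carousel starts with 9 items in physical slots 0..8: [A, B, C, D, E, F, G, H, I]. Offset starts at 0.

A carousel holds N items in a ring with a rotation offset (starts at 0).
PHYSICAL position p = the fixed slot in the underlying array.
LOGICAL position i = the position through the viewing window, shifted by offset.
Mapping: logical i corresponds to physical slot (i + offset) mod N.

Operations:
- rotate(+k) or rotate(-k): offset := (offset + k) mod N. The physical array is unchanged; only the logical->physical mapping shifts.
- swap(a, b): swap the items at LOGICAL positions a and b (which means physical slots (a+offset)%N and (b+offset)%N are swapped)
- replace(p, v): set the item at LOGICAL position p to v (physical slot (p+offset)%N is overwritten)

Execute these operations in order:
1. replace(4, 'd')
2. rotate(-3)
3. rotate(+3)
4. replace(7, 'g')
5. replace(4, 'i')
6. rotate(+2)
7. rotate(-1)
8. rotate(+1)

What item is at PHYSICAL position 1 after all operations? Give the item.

After op 1 (replace(4, 'd')): offset=0, physical=[A,B,C,D,d,F,G,H,I], logical=[A,B,C,D,d,F,G,H,I]
After op 2 (rotate(-3)): offset=6, physical=[A,B,C,D,d,F,G,H,I], logical=[G,H,I,A,B,C,D,d,F]
After op 3 (rotate(+3)): offset=0, physical=[A,B,C,D,d,F,G,H,I], logical=[A,B,C,D,d,F,G,H,I]
After op 4 (replace(7, 'g')): offset=0, physical=[A,B,C,D,d,F,G,g,I], logical=[A,B,C,D,d,F,G,g,I]
After op 5 (replace(4, 'i')): offset=0, physical=[A,B,C,D,i,F,G,g,I], logical=[A,B,C,D,i,F,G,g,I]
After op 6 (rotate(+2)): offset=2, physical=[A,B,C,D,i,F,G,g,I], logical=[C,D,i,F,G,g,I,A,B]
After op 7 (rotate(-1)): offset=1, physical=[A,B,C,D,i,F,G,g,I], logical=[B,C,D,i,F,G,g,I,A]
After op 8 (rotate(+1)): offset=2, physical=[A,B,C,D,i,F,G,g,I], logical=[C,D,i,F,G,g,I,A,B]

Answer: B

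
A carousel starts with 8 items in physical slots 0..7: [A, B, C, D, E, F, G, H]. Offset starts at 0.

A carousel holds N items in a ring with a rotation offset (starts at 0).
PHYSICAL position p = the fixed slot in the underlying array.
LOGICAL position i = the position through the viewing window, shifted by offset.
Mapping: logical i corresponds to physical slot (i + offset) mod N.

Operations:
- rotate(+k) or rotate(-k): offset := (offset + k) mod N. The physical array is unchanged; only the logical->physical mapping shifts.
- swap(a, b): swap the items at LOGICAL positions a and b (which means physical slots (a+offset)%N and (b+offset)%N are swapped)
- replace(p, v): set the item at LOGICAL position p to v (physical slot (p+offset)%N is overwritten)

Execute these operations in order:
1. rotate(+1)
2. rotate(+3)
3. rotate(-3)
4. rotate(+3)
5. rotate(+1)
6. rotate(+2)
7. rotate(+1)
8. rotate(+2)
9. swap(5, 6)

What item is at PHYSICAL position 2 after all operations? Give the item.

After op 1 (rotate(+1)): offset=1, physical=[A,B,C,D,E,F,G,H], logical=[B,C,D,E,F,G,H,A]
After op 2 (rotate(+3)): offset=4, physical=[A,B,C,D,E,F,G,H], logical=[E,F,G,H,A,B,C,D]
After op 3 (rotate(-3)): offset=1, physical=[A,B,C,D,E,F,G,H], logical=[B,C,D,E,F,G,H,A]
After op 4 (rotate(+3)): offset=4, physical=[A,B,C,D,E,F,G,H], logical=[E,F,G,H,A,B,C,D]
After op 5 (rotate(+1)): offset=5, physical=[A,B,C,D,E,F,G,H], logical=[F,G,H,A,B,C,D,E]
After op 6 (rotate(+2)): offset=7, physical=[A,B,C,D,E,F,G,H], logical=[H,A,B,C,D,E,F,G]
After op 7 (rotate(+1)): offset=0, physical=[A,B,C,D,E,F,G,H], logical=[A,B,C,D,E,F,G,H]
After op 8 (rotate(+2)): offset=2, physical=[A,B,C,D,E,F,G,H], logical=[C,D,E,F,G,H,A,B]
After op 9 (swap(5, 6)): offset=2, physical=[H,B,C,D,E,F,G,A], logical=[C,D,E,F,G,A,H,B]

Answer: C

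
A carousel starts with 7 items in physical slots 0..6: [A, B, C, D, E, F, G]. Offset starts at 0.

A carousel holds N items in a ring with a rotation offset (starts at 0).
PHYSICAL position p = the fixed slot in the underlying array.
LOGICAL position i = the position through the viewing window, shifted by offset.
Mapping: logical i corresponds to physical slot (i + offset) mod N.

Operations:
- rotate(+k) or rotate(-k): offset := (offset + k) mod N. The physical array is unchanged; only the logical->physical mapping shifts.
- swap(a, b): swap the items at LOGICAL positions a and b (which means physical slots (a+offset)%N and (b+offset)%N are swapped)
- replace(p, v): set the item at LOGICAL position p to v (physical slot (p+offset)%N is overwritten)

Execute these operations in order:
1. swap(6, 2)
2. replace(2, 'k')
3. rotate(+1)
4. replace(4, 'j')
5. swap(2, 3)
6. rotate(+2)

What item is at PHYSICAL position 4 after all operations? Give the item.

After op 1 (swap(6, 2)): offset=0, physical=[A,B,G,D,E,F,C], logical=[A,B,G,D,E,F,C]
After op 2 (replace(2, 'k')): offset=0, physical=[A,B,k,D,E,F,C], logical=[A,B,k,D,E,F,C]
After op 3 (rotate(+1)): offset=1, physical=[A,B,k,D,E,F,C], logical=[B,k,D,E,F,C,A]
After op 4 (replace(4, 'j')): offset=1, physical=[A,B,k,D,E,j,C], logical=[B,k,D,E,j,C,A]
After op 5 (swap(2, 3)): offset=1, physical=[A,B,k,E,D,j,C], logical=[B,k,E,D,j,C,A]
After op 6 (rotate(+2)): offset=3, physical=[A,B,k,E,D,j,C], logical=[E,D,j,C,A,B,k]

Answer: D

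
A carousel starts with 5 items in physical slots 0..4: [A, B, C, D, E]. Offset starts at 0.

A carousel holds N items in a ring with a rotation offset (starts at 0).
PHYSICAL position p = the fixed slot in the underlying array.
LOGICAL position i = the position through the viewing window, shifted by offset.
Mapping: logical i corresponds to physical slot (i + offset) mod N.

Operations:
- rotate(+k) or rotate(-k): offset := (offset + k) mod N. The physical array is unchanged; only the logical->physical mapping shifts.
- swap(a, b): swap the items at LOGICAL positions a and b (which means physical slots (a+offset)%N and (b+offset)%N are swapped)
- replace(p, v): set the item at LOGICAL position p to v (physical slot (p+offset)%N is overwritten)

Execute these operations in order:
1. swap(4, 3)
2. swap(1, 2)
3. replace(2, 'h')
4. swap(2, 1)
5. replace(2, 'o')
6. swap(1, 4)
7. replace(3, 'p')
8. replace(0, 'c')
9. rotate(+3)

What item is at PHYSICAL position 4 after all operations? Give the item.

Answer: h

Derivation:
After op 1 (swap(4, 3)): offset=0, physical=[A,B,C,E,D], logical=[A,B,C,E,D]
After op 2 (swap(1, 2)): offset=0, physical=[A,C,B,E,D], logical=[A,C,B,E,D]
After op 3 (replace(2, 'h')): offset=0, physical=[A,C,h,E,D], logical=[A,C,h,E,D]
After op 4 (swap(2, 1)): offset=0, physical=[A,h,C,E,D], logical=[A,h,C,E,D]
After op 5 (replace(2, 'o')): offset=0, physical=[A,h,o,E,D], logical=[A,h,o,E,D]
After op 6 (swap(1, 4)): offset=0, physical=[A,D,o,E,h], logical=[A,D,o,E,h]
After op 7 (replace(3, 'p')): offset=0, physical=[A,D,o,p,h], logical=[A,D,o,p,h]
After op 8 (replace(0, 'c')): offset=0, physical=[c,D,o,p,h], logical=[c,D,o,p,h]
After op 9 (rotate(+3)): offset=3, physical=[c,D,o,p,h], logical=[p,h,c,D,o]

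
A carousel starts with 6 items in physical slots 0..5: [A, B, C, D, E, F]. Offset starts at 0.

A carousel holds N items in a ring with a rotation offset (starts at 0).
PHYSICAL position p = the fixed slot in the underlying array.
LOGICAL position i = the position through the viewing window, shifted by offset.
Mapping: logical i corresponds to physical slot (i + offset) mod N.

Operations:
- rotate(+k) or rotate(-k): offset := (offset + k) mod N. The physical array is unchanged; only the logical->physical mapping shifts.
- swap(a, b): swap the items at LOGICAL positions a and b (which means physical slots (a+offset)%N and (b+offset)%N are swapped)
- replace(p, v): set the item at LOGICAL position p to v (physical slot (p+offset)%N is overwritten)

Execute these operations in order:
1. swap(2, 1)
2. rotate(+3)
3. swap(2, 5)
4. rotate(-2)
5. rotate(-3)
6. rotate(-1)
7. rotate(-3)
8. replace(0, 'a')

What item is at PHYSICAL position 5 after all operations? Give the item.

Answer: B

Derivation:
After op 1 (swap(2, 1)): offset=0, physical=[A,C,B,D,E,F], logical=[A,C,B,D,E,F]
After op 2 (rotate(+3)): offset=3, physical=[A,C,B,D,E,F], logical=[D,E,F,A,C,B]
After op 3 (swap(2, 5)): offset=3, physical=[A,C,F,D,E,B], logical=[D,E,B,A,C,F]
After op 4 (rotate(-2)): offset=1, physical=[A,C,F,D,E,B], logical=[C,F,D,E,B,A]
After op 5 (rotate(-3)): offset=4, physical=[A,C,F,D,E,B], logical=[E,B,A,C,F,D]
After op 6 (rotate(-1)): offset=3, physical=[A,C,F,D,E,B], logical=[D,E,B,A,C,F]
After op 7 (rotate(-3)): offset=0, physical=[A,C,F,D,E,B], logical=[A,C,F,D,E,B]
After op 8 (replace(0, 'a')): offset=0, physical=[a,C,F,D,E,B], logical=[a,C,F,D,E,B]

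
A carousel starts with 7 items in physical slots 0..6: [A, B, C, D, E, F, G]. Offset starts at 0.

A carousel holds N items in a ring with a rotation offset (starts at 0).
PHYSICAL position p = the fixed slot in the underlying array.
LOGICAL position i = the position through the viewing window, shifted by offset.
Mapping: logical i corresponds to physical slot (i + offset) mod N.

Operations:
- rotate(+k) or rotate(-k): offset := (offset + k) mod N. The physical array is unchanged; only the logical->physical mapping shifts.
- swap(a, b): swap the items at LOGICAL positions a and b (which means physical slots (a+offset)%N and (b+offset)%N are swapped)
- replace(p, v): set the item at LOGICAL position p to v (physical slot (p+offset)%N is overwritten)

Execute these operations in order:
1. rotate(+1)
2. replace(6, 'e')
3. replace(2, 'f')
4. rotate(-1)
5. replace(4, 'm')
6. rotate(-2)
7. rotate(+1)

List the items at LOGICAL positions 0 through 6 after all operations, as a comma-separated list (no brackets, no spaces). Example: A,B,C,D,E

After op 1 (rotate(+1)): offset=1, physical=[A,B,C,D,E,F,G], logical=[B,C,D,E,F,G,A]
After op 2 (replace(6, 'e')): offset=1, physical=[e,B,C,D,E,F,G], logical=[B,C,D,E,F,G,e]
After op 3 (replace(2, 'f')): offset=1, physical=[e,B,C,f,E,F,G], logical=[B,C,f,E,F,G,e]
After op 4 (rotate(-1)): offset=0, physical=[e,B,C,f,E,F,G], logical=[e,B,C,f,E,F,G]
After op 5 (replace(4, 'm')): offset=0, physical=[e,B,C,f,m,F,G], logical=[e,B,C,f,m,F,G]
After op 6 (rotate(-2)): offset=5, physical=[e,B,C,f,m,F,G], logical=[F,G,e,B,C,f,m]
After op 7 (rotate(+1)): offset=6, physical=[e,B,C,f,m,F,G], logical=[G,e,B,C,f,m,F]

Answer: G,e,B,C,f,m,F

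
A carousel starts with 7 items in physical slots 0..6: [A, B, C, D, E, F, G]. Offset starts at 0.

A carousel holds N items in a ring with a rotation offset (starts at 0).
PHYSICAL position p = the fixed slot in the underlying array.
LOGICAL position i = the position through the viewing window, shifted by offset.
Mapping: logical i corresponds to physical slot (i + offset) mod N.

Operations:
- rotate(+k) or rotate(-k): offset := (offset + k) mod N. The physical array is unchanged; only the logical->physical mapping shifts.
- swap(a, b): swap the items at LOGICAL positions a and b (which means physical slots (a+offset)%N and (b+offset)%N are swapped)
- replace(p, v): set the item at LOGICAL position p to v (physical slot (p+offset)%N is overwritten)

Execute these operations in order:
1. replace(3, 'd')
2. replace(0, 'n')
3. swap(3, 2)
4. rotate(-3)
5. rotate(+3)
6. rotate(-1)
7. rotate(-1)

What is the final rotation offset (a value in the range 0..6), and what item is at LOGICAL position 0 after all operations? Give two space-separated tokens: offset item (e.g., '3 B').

After op 1 (replace(3, 'd')): offset=0, physical=[A,B,C,d,E,F,G], logical=[A,B,C,d,E,F,G]
After op 2 (replace(0, 'n')): offset=0, physical=[n,B,C,d,E,F,G], logical=[n,B,C,d,E,F,G]
After op 3 (swap(3, 2)): offset=0, physical=[n,B,d,C,E,F,G], logical=[n,B,d,C,E,F,G]
After op 4 (rotate(-3)): offset=4, physical=[n,B,d,C,E,F,G], logical=[E,F,G,n,B,d,C]
After op 5 (rotate(+3)): offset=0, physical=[n,B,d,C,E,F,G], logical=[n,B,d,C,E,F,G]
After op 6 (rotate(-1)): offset=6, physical=[n,B,d,C,E,F,G], logical=[G,n,B,d,C,E,F]
After op 7 (rotate(-1)): offset=5, physical=[n,B,d,C,E,F,G], logical=[F,G,n,B,d,C,E]

Answer: 5 F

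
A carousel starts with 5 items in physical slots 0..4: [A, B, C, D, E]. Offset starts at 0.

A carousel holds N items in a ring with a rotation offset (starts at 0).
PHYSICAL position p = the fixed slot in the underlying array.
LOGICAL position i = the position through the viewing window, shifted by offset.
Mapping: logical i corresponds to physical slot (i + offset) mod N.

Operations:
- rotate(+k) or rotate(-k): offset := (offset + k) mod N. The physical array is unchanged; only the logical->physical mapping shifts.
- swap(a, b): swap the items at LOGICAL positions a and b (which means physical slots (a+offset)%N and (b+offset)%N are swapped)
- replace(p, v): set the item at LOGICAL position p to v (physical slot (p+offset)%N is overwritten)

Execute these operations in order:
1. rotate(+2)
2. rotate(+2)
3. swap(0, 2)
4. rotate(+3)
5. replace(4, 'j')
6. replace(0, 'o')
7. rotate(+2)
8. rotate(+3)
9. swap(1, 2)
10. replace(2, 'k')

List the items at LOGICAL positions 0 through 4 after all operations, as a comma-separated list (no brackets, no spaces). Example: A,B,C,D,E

After op 1 (rotate(+2)): offset=2, physical=[A,B,C,D,E], logical=[C,D,E,A,B]
After op 2 (rotate(+2)): offset=4, physical=[A,B,C,D,E], logical=[E,A,B,C,D]
After op 3 (swap(0, 2)): offset=4, physical=[A,E,C,D,B], logical=[B,A,E,C,D]
After op 4 (rotate(+3)): offset=2, physical=[A,E,C,D,B], logical=[C,D,B,A,E]
After op 5 (replace(4, 'j')): offset=2, physical=[A,j,C,D,B], logical=[C,D,B,A,j]
After op 6 (replace(0, 'o')): offset=2, physical=[A,j,o,D,B], logical=[o,D,B,A,j]
After op 7 (rotate(+2)): offset=4, physical=[A,j,o,D,B], logical=[B,A,j,o,D]
After op 8 (rotate(+3)): offset=2, physical=[A,j,o,D,B], logical=[o,D,B,A,j]
After op 9 (swap(1, 2)): offset=2, physical=[A,j,o,B,D], logical=[o,B,D,A,j]
After op 10 (replace(2, 'k')): offset=2, physical=[A,j,o,B,k], logical=[o,B,k,A,j]

Answer: o,B,k,A,j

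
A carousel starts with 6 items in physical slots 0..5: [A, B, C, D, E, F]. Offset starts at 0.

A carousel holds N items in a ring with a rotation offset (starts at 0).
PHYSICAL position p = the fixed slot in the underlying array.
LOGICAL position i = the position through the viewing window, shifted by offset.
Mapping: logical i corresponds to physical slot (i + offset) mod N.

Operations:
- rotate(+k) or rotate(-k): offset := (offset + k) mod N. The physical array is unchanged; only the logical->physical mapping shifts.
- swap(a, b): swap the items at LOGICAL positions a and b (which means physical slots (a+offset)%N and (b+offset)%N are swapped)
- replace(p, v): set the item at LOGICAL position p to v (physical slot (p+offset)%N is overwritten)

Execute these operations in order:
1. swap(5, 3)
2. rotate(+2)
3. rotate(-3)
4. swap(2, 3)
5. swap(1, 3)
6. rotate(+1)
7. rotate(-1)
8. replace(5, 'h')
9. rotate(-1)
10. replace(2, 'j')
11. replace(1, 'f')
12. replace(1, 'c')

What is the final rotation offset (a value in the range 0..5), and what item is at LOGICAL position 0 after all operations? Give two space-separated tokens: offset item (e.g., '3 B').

Answer: 4 h

Derivation:
After op 1 (swap(5, 3)): offset=0, physical=[A,B,C,F,E,D], logical=[A,B,C,F,E,D]
After op 2 (rotate(+2)): offset=2, physical=[A,B,C,F,E,D], logical=[C,F,E,D,A,B]
After op 3 (rotate(-3)): offset=5, physical=[A,B,C,F,E,D], logical=[D,A,B,C,F,E]
After op 4 (swap(2, 3)): offset=5, physical=[A,C,B,F,E,D], logical=[D,A,C,B,F,E]
After op 5 (swap(1, 3)): offset=5, physical=[B,C,A,F,E,D], logical=[D,B,C,A,F,E]
After op 6 (rotate(+1)): offset=0, physical=[B,C,A,F,E,D], logical=[B,C,A,F,E,D]
After op 7 (rotate(-1)): offset=5, physical=[B,C,A,F,E,D], logical=[D,B,C,A,F,E]
After op 8 (replace(5, 'h')): offset=5, physical=[B,C,A,F,h,D], logical=[D,B,C,A,F,h]
After op 9 (rotate(-1)): offset=4, physical=[B,C,A,F,h,D], logical=[h,D,B,C,A,F]
After op 10 (replace(2, 'j')): offset=4, physical=[j,C,A,F,h,D], logical=[h,D,j,C,A,F]
After op 11 (replace(1, 'f')): offset=4, physical=[j,C,A,F,h,f], logical=[h,f,j,C,A,F]
After op 12 (replace(1, 'c')): offset=4, physical=[j,C,A,F,h,c], logical=[h,c,j,C,A,F]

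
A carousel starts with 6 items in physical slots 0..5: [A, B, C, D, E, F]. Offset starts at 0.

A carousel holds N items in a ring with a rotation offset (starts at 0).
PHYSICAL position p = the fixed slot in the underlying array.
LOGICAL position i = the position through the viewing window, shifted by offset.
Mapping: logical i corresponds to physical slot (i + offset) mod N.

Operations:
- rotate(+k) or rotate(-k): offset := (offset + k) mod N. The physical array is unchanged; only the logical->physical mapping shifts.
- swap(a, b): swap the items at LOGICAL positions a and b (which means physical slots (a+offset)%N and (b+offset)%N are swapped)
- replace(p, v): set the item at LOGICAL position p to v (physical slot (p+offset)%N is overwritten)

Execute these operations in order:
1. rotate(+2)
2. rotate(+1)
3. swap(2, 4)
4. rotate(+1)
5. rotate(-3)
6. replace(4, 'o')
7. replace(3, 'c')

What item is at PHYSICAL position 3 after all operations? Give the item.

After op 1 (rotate(+2)): offset=2, physical=[A,B,C,D,E,F], logical=[C,D,E,F,A,B]
After op 2 (rotate(+1)): offset=3, physical=[A,B,C,D,E,F], logical=[D,E,F,A,B,C]
After op 3 (swap(2, 4)): offset=3, physical=[A,F,C,D,E,B], logical=[D,E,B,A,F,C]
After op 4 (rotate(+1)): offset=4, physical=[A,F,C,D,E,B], logical=[E,B,A,F,C,D]
After op 5 (rotate(-3)): offset=1, physical=[A,F,C,D,E,B], logical=[F,C,D,E,B,A]
After op 6 (replace(4, 'o')): offset=1, physical=[A,F,C,D,E,o], logical=[F,C,D,E,o,A]
After op 7 (replace(3, 'c')): offset=1, physical=[A,F,C,D,c,o], logical=[F,C,D,c,o,A]

Answer: D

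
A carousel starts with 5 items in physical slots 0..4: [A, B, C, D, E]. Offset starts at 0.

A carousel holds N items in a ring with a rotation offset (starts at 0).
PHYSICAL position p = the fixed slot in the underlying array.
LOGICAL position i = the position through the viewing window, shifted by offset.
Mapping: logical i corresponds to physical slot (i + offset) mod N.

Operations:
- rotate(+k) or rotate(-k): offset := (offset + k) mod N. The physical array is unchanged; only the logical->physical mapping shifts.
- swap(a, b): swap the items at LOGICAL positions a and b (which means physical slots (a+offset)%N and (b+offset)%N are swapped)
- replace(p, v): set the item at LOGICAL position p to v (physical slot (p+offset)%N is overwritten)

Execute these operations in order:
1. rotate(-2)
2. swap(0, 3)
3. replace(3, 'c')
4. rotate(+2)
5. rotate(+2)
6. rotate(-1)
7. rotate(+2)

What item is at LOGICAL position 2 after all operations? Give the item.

Answer: A

Derivation:
After op 1 (rotate(-2)): offset=3, physical=[A,B,C,D,E], logical=[D,E,A,B,C]
After op 2 (swap(0, 3)): offset=3, physical=[A,D,C,B,E], logical=[B,E,A,D,C]
After op 3 (replace(3, 'c')): offset=3, physical=[A,c,C,B,E], logical=[B,E,A,c,C]
After op 4 (rotate(+2)): offset=0, physical=[A,c,C,B,E], logical=[A,c,C,B,E]
After op 5 (rotate(+2)): offset=2, physical=[A,c,C,B,E], logical=[C,B,E,A,c]
After op 6 (rotate(-1)): offset=1, physical=[A,c,C,B,E], logical=[c,C,B,E,A]
After op 7 (rotate(+2)): offset=3, physical=[A,c,C,B,E], logical=[B,E,A,c,C]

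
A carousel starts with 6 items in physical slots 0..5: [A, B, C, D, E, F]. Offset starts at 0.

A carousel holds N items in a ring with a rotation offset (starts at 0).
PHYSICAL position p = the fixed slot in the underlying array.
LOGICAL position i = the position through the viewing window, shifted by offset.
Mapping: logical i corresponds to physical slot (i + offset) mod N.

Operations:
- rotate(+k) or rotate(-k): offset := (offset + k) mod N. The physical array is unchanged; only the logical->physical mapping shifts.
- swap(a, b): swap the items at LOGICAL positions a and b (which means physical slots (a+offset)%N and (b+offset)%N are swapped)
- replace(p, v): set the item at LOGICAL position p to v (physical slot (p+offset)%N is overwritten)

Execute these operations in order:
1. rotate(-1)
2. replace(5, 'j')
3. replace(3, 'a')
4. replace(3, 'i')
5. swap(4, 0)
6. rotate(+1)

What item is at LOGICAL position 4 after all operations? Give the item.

Answer: j

Derivation:
After op 1 (rotate(-1)): offset=5, physical=[A,B,C,D,E,F], logical=[F,A,B,C,D,E]
After op 2 (replace(5, 'j')): offset=5, physical=[A,B,C,D,j,F], logical=[F,A,B,C,D,j]
After op 3 (replace(3, 'a')): offset=5, physical=[A,B,a,D,j,F], logical=[F,A,B,a,D,j]
After op 4 (replace(3, 'i')): offset=5, physical=[A,B,i,D,j,F], logical=[F,A,B,i,D,j]
After op 5 (swap(4, 0)): offset=5, physical=[A,B,i,F,j,D], logical=[D,A,B,i,F,j]
After op 6 (rotate(+1)): offset=0, physical=[A,B,i,F,j,D], logical=[A,B,i,F,j,D]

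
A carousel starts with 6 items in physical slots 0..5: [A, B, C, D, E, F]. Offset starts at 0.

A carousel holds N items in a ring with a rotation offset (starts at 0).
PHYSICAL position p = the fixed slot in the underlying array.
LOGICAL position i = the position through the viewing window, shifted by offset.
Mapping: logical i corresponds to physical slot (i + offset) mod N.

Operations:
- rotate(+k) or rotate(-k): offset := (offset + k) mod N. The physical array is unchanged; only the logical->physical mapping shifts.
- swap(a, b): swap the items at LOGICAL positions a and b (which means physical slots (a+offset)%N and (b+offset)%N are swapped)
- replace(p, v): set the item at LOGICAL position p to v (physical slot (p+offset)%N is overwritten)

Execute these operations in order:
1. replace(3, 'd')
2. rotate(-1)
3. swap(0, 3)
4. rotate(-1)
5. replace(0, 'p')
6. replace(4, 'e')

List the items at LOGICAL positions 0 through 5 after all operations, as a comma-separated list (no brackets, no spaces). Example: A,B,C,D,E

Answer: p,C,A,B,e,d

Derivation:
After op 1 (replace(3, 'd')): offset=0, physical=[A,B,C,d,E,F], logical=[A,B,C,d,E,F]
After op 2 (rotate(-1)): offset=5, physical=[A,B,C,d,E,F], logical=[F,A,B,C,d,E]
After op 3 (swap(0, 3)): offset=5, physical=[A,B,F,d,E,C], logical=[C,A,B,F,d,E]
After op 4 (rotate(-1)): offset=4, physical=[A,B,F,d,E,C], logical=[E,C,A,B,F,d]
After op 5 (replace(0, 'p')): offset=4, physical=[A,B,F,d,p,C], logical=[p,C,A,B,F,d]
After op 6 (replace(4, 'e')): offset=4, physical=[A,B,e,d,p,C], logical=[p,C,A,B,e,d]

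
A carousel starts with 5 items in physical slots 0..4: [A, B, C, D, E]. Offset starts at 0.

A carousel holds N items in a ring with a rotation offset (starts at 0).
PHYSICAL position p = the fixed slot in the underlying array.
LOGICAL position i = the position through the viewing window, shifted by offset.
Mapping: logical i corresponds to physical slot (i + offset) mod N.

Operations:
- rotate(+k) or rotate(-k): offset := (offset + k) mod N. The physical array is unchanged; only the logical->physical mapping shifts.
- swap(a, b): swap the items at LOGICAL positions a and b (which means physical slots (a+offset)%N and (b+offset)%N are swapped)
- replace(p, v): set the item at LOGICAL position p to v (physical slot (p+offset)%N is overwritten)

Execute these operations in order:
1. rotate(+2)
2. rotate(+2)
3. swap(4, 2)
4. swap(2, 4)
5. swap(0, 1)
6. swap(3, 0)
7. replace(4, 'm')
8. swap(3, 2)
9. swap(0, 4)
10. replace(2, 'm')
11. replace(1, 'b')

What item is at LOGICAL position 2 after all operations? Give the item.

Answer: m

Derivation:
After op 1 (rotate(+2)): offset=2, physical=[A,B,C,D,E], logical=[C,D,E,A,B]
After op 2 (rotate(+2)): offset=4, physical=[A,B,C,D,E], logical=[E,A,B,C,D]
After op 3 (swap(4, 2)): offset=4, physical=[A,D,C,B,E], logical=[E,A,D,C,B]
After op 4 (swap(2, 4)): offset=4, physical=[A,B,C,D,E], logical=[E,A,B,C,D]
After op 5 (swap(0, 1)): offset=4, physical=[E,B,C,D,A], logical=[A,E,B,C,D]
After op 6 (swap(3, 0)): offset=4, physical=[E,B,A,D,C], logical=[C,E,B,A,D]
After op 7 (replace(4, 'm')): offset=4, physical=[E,B,A,m,C], logical=[C,E,B,A,m]
After op 8 (swap(3, 2)): offset=4, physical=[E,A,B,m,C], logical=[C,E,A,B,m]
After op 9 (swap(0, 4)): offset=4, physical=[E,A,B,C,m], logical=[m,E,A,B,C]
After op 10 (replace(2, 'm')): offset=4, physical=[E,m,B,C,m], logical=[m,E,m,B,C]
After op 11 (replace(1, 'b')): offset=4, physical=[b,m,B,C,m], logical=[m,b,m,B,C]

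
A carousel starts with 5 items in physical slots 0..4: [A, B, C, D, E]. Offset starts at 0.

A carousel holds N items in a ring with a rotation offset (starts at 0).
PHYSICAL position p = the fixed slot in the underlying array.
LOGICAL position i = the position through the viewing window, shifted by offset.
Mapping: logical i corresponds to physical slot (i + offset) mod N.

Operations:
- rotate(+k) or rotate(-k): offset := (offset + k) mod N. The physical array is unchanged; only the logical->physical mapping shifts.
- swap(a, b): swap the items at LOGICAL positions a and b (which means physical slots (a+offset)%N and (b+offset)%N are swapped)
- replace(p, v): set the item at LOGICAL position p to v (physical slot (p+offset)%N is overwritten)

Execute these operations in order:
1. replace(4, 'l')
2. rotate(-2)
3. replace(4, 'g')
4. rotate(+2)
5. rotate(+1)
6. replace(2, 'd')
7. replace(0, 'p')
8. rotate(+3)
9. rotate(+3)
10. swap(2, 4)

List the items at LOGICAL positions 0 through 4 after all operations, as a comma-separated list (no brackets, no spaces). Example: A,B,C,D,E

After op 1 (replace(4, 'l')): offset=0, physical=[A,B,C,D,l], logical=[A,B,C,D,l]
After op 2 (rotate(-2)): offset=3, physical=[A,B,C,D,l], logical=[D,l,A,B,C]
After op 3 (replace(4, 'g')): offset=3, physical=[A,B,g,D,l], logical=[D,l,A,B,g]
After op 4 (rotate(+2)): offset=0, physical=[A,B,g,D,l], logical=[A,B,g,D,l]
After op 5 (rotate(+1)): offset=1, physical=[A,B,g,D,l], logical=[B,g,D,l,A]
After op 6 (replace(2, 'd')): offset=1, physical=[A,B,g,d,l], logical=[B,g,d,l,A]
After op 7 (replace(0, 'p')): offset=1, physical=[A,p,g,d,l], logical=[p,g,d,l,A]
After op 8 (rotate(+3)): offset=4, physical=[A,p,g,d,l], logical=[l,A,p,g,d]
After op 9 (rotate(+3)): offset=2, physical=[A,p,g,d,l], logical=[g,d,l,A,p]
After op 10 (swap(2, 4)): offset=2, physical=[A,l,g,d,p], logical=[g,d,p,A,l]

Answer: g,d,p,A,l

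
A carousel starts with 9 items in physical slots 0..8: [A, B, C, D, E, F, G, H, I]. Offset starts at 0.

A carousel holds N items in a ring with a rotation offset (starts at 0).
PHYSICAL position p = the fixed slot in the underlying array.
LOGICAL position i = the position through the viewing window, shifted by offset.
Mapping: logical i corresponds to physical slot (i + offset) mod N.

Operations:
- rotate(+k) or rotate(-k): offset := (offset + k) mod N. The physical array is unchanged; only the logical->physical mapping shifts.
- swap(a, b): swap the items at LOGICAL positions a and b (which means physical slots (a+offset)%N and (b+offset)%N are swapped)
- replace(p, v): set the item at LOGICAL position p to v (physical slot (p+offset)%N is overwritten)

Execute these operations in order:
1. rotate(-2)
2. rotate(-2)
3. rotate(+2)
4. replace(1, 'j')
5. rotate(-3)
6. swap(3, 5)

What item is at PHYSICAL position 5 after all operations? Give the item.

Answer: F

Derivation:
After op 1 (rotate(-2)): offset=7, physical=[A,B,C,D,E,F,G,H,I], logical=[H,I,A,B,C,D,E,F,G]
After op 2 (rotate(-2)): offset=5, physical=[A,B,C,D,E,F,G,H,I], logical=[F,G,H,I,A,B,C,D,E]
After op 3 (rotate(+2)): offset=7, physical=[A,B,C,D,E,F,G,H,I], logical=[H,I,A,B,C,D,E,F,G]
After op 4 (replace(1, 'j')): offset=7, physical=[A,B,C,D,E,F,G,H,j], logical=[H,j,A,B,C,D,E,F,G]
After op 5 (rotate(-3)): offset=4, physical=[A,B,C,D,E,F,G,H,j], logical=[E,F,G,H,j,A,B,C,D]
After op 6 (swap(3, 5)): offset=4, physical=[H,B,C,D,E,F,G,A,j], logical=[E,F,G,A,j,H,B,C,D]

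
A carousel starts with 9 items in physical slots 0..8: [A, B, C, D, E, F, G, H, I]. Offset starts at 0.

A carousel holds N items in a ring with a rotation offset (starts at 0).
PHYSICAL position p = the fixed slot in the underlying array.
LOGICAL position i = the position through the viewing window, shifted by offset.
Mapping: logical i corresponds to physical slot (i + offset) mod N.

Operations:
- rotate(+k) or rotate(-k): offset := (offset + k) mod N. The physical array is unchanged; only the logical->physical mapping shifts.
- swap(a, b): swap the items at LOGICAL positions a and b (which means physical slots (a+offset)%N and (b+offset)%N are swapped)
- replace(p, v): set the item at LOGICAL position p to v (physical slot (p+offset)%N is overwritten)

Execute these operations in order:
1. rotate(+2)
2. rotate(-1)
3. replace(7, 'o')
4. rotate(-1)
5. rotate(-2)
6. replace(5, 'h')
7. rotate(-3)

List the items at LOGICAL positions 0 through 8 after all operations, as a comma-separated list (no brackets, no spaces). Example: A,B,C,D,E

Answer: E,F,G,H,o,A,B,C,h

Derivation:
After op 1 (rotate(+2)): offset=2, physical=[A,B,C,D,E,F,G,H,I], logical=[C,D,E,F,G,H,I,A,B]
After op 2 (rotate(-1)): offset=1, physical=[A,B,C,D,E,F,G,H,I], logical=[B,C,D,E,F,G,H,I,A]
After op 3 (replace(7, 'o')): offset=1, physical=[A,B,C,D,E,F,G,H,o], logical=[B,C,D,E,F,G,H,o,A]
After op 4 (rotate(-1)): offset=0, physical=[A,B,C,D,E,F,G,H,o], logical=[A,B,C,D,E,F,G,H,o]
After op 5 (rotate(-2)): offset=7, physical=[A,B,C,D,E,F,G,H,o], logical=[H,o,A,B,C,D,E,F,G]
After op 6 (replace(5, 'h')): offset=7, physical=[A,B,C,h,E,F,G,H,o], logical=[H,o,A,B,C,h,E,F,G]
After op 7 (rotate(-3)): offset=4, physical=[A,B,C,h,E,F,G,H,o], logical=[E,F,G,H,o,A,B,C,h]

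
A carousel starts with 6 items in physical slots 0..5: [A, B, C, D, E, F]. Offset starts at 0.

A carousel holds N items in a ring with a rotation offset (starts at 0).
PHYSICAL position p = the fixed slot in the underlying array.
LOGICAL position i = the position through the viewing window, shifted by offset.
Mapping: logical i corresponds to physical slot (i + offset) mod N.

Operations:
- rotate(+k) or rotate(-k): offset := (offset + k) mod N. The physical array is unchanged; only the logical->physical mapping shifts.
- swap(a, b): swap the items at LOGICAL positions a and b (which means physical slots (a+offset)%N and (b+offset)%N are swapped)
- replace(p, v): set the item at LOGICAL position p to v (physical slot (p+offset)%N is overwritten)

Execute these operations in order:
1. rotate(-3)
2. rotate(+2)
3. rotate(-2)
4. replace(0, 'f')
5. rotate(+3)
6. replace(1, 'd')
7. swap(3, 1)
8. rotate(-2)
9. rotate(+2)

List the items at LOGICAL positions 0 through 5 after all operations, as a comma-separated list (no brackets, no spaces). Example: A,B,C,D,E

Answer: A,f,C,d,E,F

Derivation:
After op 1 (rotate(-3)): offset=3, physical=[A,B,C,D,E,F], logical=[D,E,F,A,B,C]
After op 2 (rotate(+2)): offset=5, physical=[A,B,C,D,E,F], logical=[F,A,B,C,D,E]
After op 3 (rotate(-2)): offset=3, physical=[A,B,C,D,E,F], logical=[D,E,F,A,B,C]
After op 4 (replace(0, 'f')): offset=3, physical=[A,B,C,f,E,F], logical=[f,E,F,A,B,C]
After op 5 (rotate(+3)): offset=0, physical=[A,B,C,f,E,F], logical=[A,B,C,f,E,F]
After op 6 (replace(1, 'd')): offset=0, physical=[A,d,C,f,E,F], logical=[A,d,C,f,E,F]
After op 7 (swap(3, 1)): offset=0, physical=[A,f,C,d,E,F], logical=[A,f,C,d,E,F]
After op 8 (rotate(-2)): offset=4, physical=[A,f,C,d,E,F], logical=[E,F,A,f,C,d]
After op 9 (rotate(+2)): offset=0, physical=[A,f,C,d,E,F], logical=[A,f,C,d,E,F]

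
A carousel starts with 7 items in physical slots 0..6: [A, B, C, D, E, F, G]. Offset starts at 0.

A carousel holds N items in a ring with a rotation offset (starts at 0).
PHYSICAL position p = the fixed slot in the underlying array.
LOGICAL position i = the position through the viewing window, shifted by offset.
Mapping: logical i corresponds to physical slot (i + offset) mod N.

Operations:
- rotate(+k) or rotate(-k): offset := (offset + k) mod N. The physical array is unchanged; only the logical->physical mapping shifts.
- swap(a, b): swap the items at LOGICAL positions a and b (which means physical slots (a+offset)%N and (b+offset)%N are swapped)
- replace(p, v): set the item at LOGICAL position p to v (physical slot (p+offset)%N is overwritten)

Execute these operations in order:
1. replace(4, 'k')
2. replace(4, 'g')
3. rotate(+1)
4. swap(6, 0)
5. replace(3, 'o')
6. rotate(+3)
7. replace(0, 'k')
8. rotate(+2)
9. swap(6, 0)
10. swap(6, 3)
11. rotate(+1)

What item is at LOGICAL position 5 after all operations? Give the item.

Answer: C

Derivation:
After op 1 (replace(4, 'k')): offset=0, physical=[A,B,C,D,k,F,G], logical=[A,B,C,D,k,F,G]
After op 2 (replace(4, 'g')): offset=0, physical=[A,B,C,D,g,F,G], logical=[A,B,C,D,g,F,G]
After op 3 (rotate(+1)): offset=1, physical=[A,B,C,D,g,F,G], logical=[B,C,D,g,F,G,A]
After op 4 (swap(6, 0)): offset=1, physical=[B,A,C,D,g,F,G], logical=[A,C,D,g,F,G,B]
After op 5 (replace(3, 'o')): offset=1, physical=[B,A,C,D,o,F,G], logical=[A,C,D,o,F,G,B]
After op 6 (rotate(+3)): offset=4, physical=[B,A,C,D,o,F,G], logical=[o,F,G,B,A,C,D]
After op 7 (replace(0, 'k')): offset=4, physical=[B,A,C,D,k,F,G], logical=[k,F,G,B,A,C,D]
After op 8 (rotate(+2)): offset=6, physical=[B,A,C,D,k,F,G], logical=[G,B,A,C,D,k,F]
After op 9 (swap(6, 0)): offset=6, physical=[B,A,C,D,k,G,F], logical=[F,B,A,C,D,k,G]
After op 10 (swap(6, 3)): offset=6, physical=[B,A,G,D,k,C,F], logical=[F,B,A,G,D,k,C]
After op 11 (rotate(+1)): offset=0, physical=[B,A,G,D,k,C,F], logical=[B,A,G,D,k,C,F]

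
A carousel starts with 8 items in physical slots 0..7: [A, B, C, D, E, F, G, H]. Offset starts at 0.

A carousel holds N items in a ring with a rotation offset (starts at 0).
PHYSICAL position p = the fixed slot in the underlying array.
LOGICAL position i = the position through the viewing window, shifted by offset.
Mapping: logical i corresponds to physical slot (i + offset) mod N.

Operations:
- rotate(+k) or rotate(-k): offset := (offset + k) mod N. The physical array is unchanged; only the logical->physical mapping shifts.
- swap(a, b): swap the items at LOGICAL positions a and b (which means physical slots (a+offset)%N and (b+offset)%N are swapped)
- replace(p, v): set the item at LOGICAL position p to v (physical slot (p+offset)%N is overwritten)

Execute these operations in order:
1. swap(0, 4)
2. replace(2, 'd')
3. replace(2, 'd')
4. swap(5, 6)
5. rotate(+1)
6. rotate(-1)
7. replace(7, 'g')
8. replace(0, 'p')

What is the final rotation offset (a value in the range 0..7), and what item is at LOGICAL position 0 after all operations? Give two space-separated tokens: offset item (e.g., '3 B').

After op 1 (swap(0, 4)): offset=0, physical=[E,B,C,D,A,F,G,H], logical=[E,B,C,D,A,F,G,H]
After op 2 (replace(2, 'd')): offset=0, physical=[E,B,d,D,A,F,G,H], logical=[E,B,d,D,A,F,G,H]
After op 3 (replace(2, 'd')): offset=0, physical=[E,B,d,D,A,F,G,H], logical=[E,B,d,D,A,F,G,H]
After op 4 (swap(5, 6)): offset=0, physical=[E,B,d,D,A,G,F,H], logical=[E,B,d,D,A,G,F,H]
After op 5 (rotate(+1)): offset=1, physical=[E,B,d,D,A,G,F,H], logical=[B,d,D,A,G,F,H,E]
After op 6 (rotate(-1)): offset=0, physical=[E,B,d,D,A,G,F,H], logical=[E,B,d,D,A,G,F,H]
After op 7 (replace(7, 'g')): offset=0, physical=[E,B,d,D,A,G,F,g], logical=[E,B,d,D,A,G,F,g]
After op 8 (replace(0, 'p')): offset=0, physical=[p,B,d,D,A,G,F,g], logical=[p,B,d,D,A,G,F,g]

Answer: 0 p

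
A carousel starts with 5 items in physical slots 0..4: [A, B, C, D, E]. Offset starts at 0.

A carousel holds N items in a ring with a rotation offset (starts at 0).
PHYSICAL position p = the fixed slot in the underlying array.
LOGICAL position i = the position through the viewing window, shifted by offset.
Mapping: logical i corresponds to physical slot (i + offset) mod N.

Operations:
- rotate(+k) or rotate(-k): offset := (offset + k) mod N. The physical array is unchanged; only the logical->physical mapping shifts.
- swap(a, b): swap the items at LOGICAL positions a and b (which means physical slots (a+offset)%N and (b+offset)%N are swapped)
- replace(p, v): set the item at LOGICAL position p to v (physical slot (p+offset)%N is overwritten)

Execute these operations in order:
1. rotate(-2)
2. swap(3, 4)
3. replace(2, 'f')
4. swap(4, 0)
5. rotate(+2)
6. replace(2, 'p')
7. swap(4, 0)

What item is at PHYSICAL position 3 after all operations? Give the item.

Answer: B

Derivation:
After op 1 (rotate(-2)): offset=3, physical=[A,B,C,D,E], logical=[D,E,A,B,C]
After op 2 (swap(3, 4)): offset=3, physical=[A,C,B,D,E], logical=[D,E,A,C,B]
After op 3 (replace(2, 'f')): offset=3, physical=[f,C,B,D,E], logical=[D,E,f,C,B]
After op 4 (swap(4, 0)): offset=3, physical=[f,C,D,B,E], logical=[B,E,f,C,D]
After op 5 (rotate(+2)): offset=0, physical=[f,C,D,B,E], logical=[f,C,D,B,E]
After op 6 (replace(2, 'p')): offset=0, physical=[f,C,p,B,E], logical=[f,C,p,B,E]
After op 7 (swap(4, 0)): offset=0, physical=[E,C,p,B,f], logical=[E,C,p,B,f]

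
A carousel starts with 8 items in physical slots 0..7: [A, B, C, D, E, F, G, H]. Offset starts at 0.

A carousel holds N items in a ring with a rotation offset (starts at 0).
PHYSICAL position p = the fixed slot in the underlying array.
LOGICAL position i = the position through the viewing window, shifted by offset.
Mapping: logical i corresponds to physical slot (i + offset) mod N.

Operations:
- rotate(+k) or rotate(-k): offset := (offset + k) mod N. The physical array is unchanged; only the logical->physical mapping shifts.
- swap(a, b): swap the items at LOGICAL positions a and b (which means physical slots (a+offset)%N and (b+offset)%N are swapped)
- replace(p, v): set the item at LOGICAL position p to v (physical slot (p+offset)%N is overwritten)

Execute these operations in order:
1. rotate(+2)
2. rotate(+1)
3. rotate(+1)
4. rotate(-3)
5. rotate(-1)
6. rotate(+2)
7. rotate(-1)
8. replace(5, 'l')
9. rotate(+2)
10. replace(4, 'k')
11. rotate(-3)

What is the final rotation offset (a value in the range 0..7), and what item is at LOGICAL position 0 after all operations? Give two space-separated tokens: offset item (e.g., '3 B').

After op 1 (rotate(+2)): offset=2, physical=[A,B,C,D,E,F,G,H], logical=[C,D,E,F,G,H,A,B]
After op 2 (rotate(+1)): offset=3, physical=[A,B,C,D,E,F,G,H], logical=[D,E,F,G,H,A,B,C]
After op 3 (rotate(+1)): offset=4, physical=[A,B,C,D,E,F,G,H], logical=[E,F,G,H,A,B,C,D]
After op 4 (rotate(-3)): offset=1, physical=[A,B,C,D,E,F,G,H], logical=[B,C,D,E,F,G,H,A]
After op 5 (rotate(-1)): offset=0, physical=[A,B,C,D,E,F,G,H], logical=[A,B,C,D,E,F,G,H]
After op 6 (rotate(+2)): offset=2, physical=[A,B,C,D,E,F,G,H], logical=[C,D,E,F,G,H,A,B]
After op 7 (rotate(-1)): offset=1, physical=[A,B,C,D,E,F,G,H], logical=[B,C,D,E,F,G,H,A]
After op 8 (replace(5, 'l')): offset=1, physical=[A,B,C,D,E,F,l,H], logical=[B,C,D,E,F,l,H,A]
After op 9 (rotate(+2)): offset=3, physical=[A,B,C,D,E,F,l,H], logical=[D,E,F,l,H,A,B,C]
After op 10 (replace(4, 'k')): offset=3, physical=[A,B,C,D,E,F,l,k], logical=[D,E,F,l,k,A,B,C]
After op 11 (rotate(-3)): offset=0, physical=[A,B,C,D,E,F,l,k], logical=[A,B,C,D,E,F,l,k]

Answer: 0 A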